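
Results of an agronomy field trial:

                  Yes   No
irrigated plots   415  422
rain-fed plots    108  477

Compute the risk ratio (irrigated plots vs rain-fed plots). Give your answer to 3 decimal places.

risk, irrigated plots = 415/837 = 0.4958
risk, rain-fed plots = 108/585 = 0.1846
RR = 0.4958 / 0.1846 = 2.686

RR: 2.686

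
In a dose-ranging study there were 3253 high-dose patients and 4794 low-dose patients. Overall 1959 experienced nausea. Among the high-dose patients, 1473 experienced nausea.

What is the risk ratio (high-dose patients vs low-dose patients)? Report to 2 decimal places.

4.47

high-dose patients without the outcome: 3253 − 1473 = 1780
low-dose patients with the outcome: 1959 − 1473 = 486
low-dose patients without the outcome: 4794 − 486 = 4308
risk, high-dose patients = 1473/3253 = 0.4528
risk, low-dose patients = 486/4794 = 0.1014
RR = 0.4528 / 0.1014 = 4.47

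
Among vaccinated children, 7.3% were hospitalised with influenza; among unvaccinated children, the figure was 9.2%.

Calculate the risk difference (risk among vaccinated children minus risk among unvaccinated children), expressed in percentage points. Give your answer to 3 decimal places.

-1.900

risk difference = 0.0730 − 0.0920 = -0.0190 → -1.900 percentage points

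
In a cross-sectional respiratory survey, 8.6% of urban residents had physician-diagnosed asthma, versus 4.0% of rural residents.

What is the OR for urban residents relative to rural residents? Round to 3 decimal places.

odds, urban residents = 0.08600/0.91400 = 0.09409
odds, rural residents = 0.04000/0.96000 = 0.04167
OR = 0.09409 / 0.04167 = 2.258

OR: 2.258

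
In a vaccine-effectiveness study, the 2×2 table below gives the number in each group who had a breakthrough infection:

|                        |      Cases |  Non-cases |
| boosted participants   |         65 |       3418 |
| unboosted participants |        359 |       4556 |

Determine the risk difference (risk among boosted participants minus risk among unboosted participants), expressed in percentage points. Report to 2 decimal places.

-5.44

risk, boosted participants = 65/3483 = 0.01866
risk, unboosted participants = 359/4915 = 0.07304
risk difference = 0.01866 − 0.07304 = -0.05438 → -5.44 percentage points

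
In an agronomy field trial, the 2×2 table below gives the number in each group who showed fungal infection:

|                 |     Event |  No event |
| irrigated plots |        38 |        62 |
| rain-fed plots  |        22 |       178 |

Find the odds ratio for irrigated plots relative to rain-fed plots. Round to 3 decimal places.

OR ≈ 4.959

odds, irrigated plots = 38/62 = 0.6129
odds, rain-fed plots = 22/178 = 0.1236
OR = 0.6129 / 0.1236 = 4.959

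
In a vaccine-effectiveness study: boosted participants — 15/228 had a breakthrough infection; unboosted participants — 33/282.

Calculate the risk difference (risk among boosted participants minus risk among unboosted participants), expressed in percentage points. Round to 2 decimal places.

-5.12

risk, boosted participants = 15/228 = 0.0658
risk, unboosted participants = 33/282 = 0.1170
risk difference = 0.0658 − 0.1170 = -0.0512 → -5.12 percentage points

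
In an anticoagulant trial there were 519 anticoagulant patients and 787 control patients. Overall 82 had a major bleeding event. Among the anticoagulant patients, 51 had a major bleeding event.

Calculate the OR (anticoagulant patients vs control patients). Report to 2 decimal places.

anticoagulant patients without the outcome: 519 − 51 = 468
control patients with the outcome: 82 − 51 = 31
control patients without the outcome: 787 − 31 = 756
OR = (51 × 756) / (468 × 31) = 38556/14508 ≈ 2.66

2.66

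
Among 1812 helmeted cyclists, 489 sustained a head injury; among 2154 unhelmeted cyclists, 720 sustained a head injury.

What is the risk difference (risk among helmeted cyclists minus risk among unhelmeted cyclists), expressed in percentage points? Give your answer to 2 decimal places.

risk, helmeted cyclists = 489/1812 = 0.2699
risk, unhelmeted cyclists = 720/2154 = 0.3343
risk difference = 0.2699 − 0.3343 = -0.0644 → -6.44 percentage points

-6.44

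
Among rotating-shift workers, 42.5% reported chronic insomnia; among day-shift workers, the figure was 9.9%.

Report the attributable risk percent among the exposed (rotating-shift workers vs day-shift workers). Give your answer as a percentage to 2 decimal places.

AR% = (0.4250 − 0.0990) / 0.4250 = 0.7671 → 76.71%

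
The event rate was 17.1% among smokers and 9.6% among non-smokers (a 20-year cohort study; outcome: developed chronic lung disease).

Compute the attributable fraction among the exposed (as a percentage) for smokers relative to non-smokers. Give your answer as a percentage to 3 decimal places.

AR% = (0.1710 − 0.0960) / 0.1710 = 0.4386 → 43.860%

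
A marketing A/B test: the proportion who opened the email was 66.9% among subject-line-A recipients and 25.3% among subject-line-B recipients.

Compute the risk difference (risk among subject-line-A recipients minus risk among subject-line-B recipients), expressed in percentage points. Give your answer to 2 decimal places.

RD = 41.60

risk difference = 0.6690 − 0.2530 = 0.4160 → 41.60 percentage points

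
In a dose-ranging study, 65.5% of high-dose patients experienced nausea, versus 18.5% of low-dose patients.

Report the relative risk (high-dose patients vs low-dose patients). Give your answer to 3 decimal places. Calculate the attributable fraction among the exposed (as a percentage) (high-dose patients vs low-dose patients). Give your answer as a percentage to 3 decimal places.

RR = 0.6550 / 0.1850 = 3.541
AR% = (0.6550 − 0.1850) / 0.6550 = 0.7176 → 71.756%

RR = 3.541; AR% = 71.756%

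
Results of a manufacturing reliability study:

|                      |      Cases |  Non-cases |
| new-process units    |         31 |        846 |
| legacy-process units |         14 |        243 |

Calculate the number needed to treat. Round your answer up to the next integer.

risk, new-process units = 31/877 = 0.035348
risk, legacy-process units = 14/257 = 0.054475
absolute risk difference = 0.019127
1 / 0.019127 = 52.282 → round up → 53

NNT = 53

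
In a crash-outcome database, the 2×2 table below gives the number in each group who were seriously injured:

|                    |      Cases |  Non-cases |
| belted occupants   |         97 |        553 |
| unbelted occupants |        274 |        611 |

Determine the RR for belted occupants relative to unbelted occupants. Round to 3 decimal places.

risk, belted occupants = 97/650 = 0.1492
risk, unbelted occupants = 274/885 = 0.3096
RR = 0.1492 / 0.3096 = 0.482

RR = 0.482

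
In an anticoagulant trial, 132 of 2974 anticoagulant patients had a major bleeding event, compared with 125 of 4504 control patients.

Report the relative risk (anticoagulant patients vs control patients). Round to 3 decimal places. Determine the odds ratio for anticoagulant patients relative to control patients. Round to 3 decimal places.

risk, anticoagulant patients = 132/2974 = 0.04438
risk, control patients = 125/4504 = 0.02775
RR = 0.04438 / 0.02775 = 1.599
OR = (132 × 4379) / (2842 × 125) = 578028/355250 ≈ 1.627

RR = 1.599; OR = 1.627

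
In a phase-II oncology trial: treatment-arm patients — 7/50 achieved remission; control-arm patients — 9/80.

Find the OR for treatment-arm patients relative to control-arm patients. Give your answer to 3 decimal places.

OR: 1.284

odds, treatment-arm patients = 7/43 = 0.1628
odds, control-arm patients = 9/71 = 0.1268
OR = 0.1628 / 0.1268 = 1.284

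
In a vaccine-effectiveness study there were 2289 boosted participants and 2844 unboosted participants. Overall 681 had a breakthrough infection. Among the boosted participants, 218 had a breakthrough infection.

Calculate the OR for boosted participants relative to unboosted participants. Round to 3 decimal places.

boosted participants without the outcome: 2289 − 218 = 2071
unboosted participants with the outcome: 681 − 218 = 463
unboosted participants without the outcome: 2844 − 463 = 2381
OR = (218 × 2381) / (2071 × 463) = 519058/958873 ≈ 0.541

0.541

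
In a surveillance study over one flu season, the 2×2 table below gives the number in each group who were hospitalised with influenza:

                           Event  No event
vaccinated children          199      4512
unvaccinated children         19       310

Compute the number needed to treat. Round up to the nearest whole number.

risk, vaccinated children = 199/4711 = 0.042242
risk, unvaccinated children = 19/329 = 0.057751
absolute risk difference = 0.015509
1 / 0.015509 = 64.479 → round up → 65

65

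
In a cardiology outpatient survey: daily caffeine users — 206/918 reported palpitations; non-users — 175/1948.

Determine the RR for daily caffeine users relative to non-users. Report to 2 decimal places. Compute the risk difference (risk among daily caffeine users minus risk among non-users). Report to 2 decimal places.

RR = 2.50; RD = 0.13

risk, daily caffeine users = 206/918 = 0.2244
risk, non-users = 175/1948 = 0.0898
RR = 0.2244 / 0.0898 = 2.50
risk difference = 0.2244 − 0.0898 = 0.13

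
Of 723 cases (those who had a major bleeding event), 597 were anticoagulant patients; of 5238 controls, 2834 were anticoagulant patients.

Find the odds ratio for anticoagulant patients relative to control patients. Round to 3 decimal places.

OR = (597 × 2404) / (2834 × 126) = 1435188/357084 ≈ 4.019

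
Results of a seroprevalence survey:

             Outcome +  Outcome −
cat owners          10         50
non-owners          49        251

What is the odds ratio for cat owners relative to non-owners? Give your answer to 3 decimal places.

OR = (10 × 251) / (50 × 49) = 2510/2450 ≈ 1.024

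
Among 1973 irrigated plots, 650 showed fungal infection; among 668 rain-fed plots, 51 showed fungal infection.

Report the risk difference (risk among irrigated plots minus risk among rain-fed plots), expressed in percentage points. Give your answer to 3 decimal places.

risk, irrigated plots = 650/1973 = 0.3294
risk, rain-fed plots = 51/668 = 0.0763
risk difference = 0.3294 − 0.0763 = 0.2531 → 25.310 percentage points

RD: 25.310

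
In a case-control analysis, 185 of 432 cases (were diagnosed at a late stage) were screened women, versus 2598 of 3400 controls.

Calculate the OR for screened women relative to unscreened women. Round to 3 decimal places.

OR = (185 × 802) / (2598 × 247) = 148370/641706 ≈ 0.231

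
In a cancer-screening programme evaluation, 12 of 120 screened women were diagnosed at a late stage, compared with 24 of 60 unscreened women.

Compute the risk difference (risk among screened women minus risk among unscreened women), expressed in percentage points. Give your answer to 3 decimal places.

risk, screened women = 12/120 = 0.1000
risk, unscreened women = 24/60 = 0.4000
risk difference = 0.1000 − 0.4000 = -0.3000 → -30.000 percentage points

RD: -30.000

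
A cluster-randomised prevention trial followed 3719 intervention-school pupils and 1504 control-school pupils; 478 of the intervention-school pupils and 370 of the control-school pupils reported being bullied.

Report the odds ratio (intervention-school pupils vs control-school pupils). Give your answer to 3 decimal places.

OR = (478 × 1134) / (3241 × 370) = 542052/1199170 ≈ 0.452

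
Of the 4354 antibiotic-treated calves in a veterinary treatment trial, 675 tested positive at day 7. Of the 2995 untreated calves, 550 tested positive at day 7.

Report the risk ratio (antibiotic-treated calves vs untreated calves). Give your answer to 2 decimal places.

RR = 0.84

risk, antibiotic-treated calves = 675/4354 = 0.1550
risk, untreated calves = 550/2995 = 0.1836
RR = 0.1550 / 0.1836 = 0.84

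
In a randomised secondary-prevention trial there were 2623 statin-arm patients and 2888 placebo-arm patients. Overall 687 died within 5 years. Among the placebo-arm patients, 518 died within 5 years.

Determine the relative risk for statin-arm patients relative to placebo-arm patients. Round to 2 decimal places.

RR = 0.36

statin-arm patients with the outcome: 687 − 518 = 169
statin-arm patients without the outcome: 2623 − 169 = 2454
placebo-arm patients without the outcome: 2888 − 518 = 2370
risk, statin-arm patients = 169/2623 = 0.0644
risk, placebo-arm patients = 518/2888 = 0.1794
RR = 0.0644 / 0.1794 = 0.36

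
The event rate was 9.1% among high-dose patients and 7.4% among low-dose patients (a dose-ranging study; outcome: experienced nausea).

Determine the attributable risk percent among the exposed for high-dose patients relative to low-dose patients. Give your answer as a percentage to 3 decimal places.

AR% = (0.0910 − 0.0740) / 0.0910 = 0.1868 → 18.681%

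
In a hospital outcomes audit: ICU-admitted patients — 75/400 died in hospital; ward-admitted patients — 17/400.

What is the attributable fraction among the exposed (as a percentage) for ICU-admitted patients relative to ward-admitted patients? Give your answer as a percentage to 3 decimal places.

risk, ICU-admitted patients = 75/400 = 0.18750
risk, ward-admitted patients = 17/400 = 0.04250
AR% = (0.18750 − 0.04250) / 0.18750 = 0.7733 → 77.333%

AR% ≈ 77.333%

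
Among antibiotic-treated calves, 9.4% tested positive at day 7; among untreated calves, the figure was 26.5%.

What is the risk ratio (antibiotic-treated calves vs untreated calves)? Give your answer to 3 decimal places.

RR = 0.0940 / 0.2650 = 0.355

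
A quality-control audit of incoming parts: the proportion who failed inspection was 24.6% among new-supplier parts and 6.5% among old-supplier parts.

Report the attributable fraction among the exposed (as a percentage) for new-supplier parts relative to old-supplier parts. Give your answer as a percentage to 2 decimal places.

AR% = (0.2460 − 0.0650) / 0.2460 = 0.7358 → 73.58%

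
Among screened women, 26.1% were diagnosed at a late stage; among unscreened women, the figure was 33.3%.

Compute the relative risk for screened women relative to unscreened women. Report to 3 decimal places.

RR = 0.2610 / 0.3330 = 0.784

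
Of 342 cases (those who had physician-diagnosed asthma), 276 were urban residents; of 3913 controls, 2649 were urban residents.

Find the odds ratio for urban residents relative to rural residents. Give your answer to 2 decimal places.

OR = (276 × 1264) / (2649 × 66) = 348864/174834 ≈ 2.00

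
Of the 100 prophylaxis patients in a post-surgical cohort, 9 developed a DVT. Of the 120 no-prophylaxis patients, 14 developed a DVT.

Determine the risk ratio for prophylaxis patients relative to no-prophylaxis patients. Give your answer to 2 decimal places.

risk, prophylaxis patients = 9/100 = 0.0900
risk, no-prophylaxis patients = 14/120 = 0.1167
RR = 0.0900 / 0.1167 = 0.77

RR = 0.77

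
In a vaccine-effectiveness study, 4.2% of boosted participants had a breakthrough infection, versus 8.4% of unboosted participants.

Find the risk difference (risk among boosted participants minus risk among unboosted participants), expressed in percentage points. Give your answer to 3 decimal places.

RD ≈ -4.200

risk difference = 0.04200 − 0.08400 = -0.04200 → -4.200 percentage points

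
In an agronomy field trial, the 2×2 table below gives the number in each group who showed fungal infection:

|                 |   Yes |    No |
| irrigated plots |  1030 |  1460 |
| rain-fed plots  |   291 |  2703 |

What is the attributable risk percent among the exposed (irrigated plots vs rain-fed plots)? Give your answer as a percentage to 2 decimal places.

risk, irrigated plots = 1030/2490 = 0.4137
risk, rain-fed plots = 291/2994 = 0.0972
AR% = (0.4137 − 0.0972) / 0.4137 = 0.7650 → 76.50%

76.50%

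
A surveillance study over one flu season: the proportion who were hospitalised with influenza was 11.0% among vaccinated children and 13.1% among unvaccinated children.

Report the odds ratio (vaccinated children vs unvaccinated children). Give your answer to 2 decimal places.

0.82

odds, vaccinated children = 0.1100/0.8900 = 0.1236
odds, unvaccinated children = 0.1310/0.8690 = 0.1507
OR = 0.1236 / 0.1507 = 0.82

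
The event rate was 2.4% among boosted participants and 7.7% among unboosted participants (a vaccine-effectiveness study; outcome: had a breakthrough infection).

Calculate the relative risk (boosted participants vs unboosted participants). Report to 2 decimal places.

RR = 0.02400 / 0.07700 = 0.31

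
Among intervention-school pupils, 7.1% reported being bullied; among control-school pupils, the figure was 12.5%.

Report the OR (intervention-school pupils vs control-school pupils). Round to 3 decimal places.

OR = 0.535

odds, intervention-school pupils = 0.0710/0.9290 = 0.0764
odds, control-school pupils = 0.1250/0.8750 = 0.1429
OR = 0.0764 / 0.1429 = 0.535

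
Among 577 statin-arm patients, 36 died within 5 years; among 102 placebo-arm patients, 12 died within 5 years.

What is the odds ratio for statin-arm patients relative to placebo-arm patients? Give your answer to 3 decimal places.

OR = (36 × 90) / (541 × 12) = 3240/6492 ≈ 0.499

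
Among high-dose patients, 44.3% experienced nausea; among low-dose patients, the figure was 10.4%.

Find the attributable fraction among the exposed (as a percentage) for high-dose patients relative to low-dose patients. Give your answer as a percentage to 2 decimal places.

AR% = (0.4430 − 0.1040) / 0.4430 = 0.7652 → 76.52%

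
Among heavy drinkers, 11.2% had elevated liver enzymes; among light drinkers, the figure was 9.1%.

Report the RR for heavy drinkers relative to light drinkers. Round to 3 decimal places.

RR = 0.1120 / 0.0910 = 1.231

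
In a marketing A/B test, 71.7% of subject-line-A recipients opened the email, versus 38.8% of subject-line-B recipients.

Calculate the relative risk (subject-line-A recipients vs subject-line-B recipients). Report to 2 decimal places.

RR = 0.7170 / 0.3880 = 1.85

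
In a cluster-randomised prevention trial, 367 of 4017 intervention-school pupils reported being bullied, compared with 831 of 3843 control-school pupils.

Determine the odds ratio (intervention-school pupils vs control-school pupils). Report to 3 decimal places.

OR = 0.364

odds, intervention-school pupils = 367/3650 = 0.1005
odds, control-school pupils = 831/3012 = 0.2759
OR = 0.1005 / 0.2759 = 0.364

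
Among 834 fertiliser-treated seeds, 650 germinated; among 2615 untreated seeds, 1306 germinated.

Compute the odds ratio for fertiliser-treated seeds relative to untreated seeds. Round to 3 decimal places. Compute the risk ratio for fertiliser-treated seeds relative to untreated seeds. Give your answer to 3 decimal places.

OR = (650 × 1309) / (184 × 1306) = 850850/240304 ≈ 3.541
risk, fertiliser-treated seeds = 650/834 = 0.7794
risk, untreated seeds = 1306/2615 = 0.4994
RR = 0.7794 / 0.4994 = 1.561

OR = 3.541; RR = 1.561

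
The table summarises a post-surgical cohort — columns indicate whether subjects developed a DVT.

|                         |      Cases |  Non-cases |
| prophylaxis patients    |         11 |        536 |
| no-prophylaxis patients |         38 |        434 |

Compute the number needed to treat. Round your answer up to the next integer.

NNT = 17

risk, prophylaxis patients = 11/547 = 0.020110
risk, no-prophylaxis patients = 38/472 = 0.080508
absolute risk difference = 0.060399
1 / 0.060399 = 16.557 → round up → 17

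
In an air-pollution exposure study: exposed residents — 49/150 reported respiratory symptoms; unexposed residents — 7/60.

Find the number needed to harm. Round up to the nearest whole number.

risk, exposed residents = 49/150 = 0.326667
risk, unexposed residents = 7/60 = 0.116667
absolute risk difference = 0.210000
1 / 0.210000 = 4.762 → round up → 5

5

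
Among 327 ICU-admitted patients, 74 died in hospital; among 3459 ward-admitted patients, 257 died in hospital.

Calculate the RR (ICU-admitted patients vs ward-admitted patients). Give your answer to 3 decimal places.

3.046

risk, ICU-admitted patients = 74/327 = 0.2263
risk, ward-admitted patients = 257/3459 = 0.0743
RR = 0.2263 / 0.0743 = 3.046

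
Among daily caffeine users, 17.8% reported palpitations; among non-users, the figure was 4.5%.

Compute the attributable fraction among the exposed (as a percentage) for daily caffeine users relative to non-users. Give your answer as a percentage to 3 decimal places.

AR% = (0.17800 − 0.04500) / 0.17800 = 0.7472 → 74.719%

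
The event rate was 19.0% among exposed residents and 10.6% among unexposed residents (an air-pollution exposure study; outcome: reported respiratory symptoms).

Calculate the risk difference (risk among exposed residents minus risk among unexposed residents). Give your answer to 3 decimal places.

risk difference = 0.1900 − 0.1060 = 0.084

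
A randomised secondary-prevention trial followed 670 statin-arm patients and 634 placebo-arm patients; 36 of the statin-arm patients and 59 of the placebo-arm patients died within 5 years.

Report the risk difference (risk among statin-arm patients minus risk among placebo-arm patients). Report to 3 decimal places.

-0.039

risk, statin-arm patients = 36/670 = 0.0537
risk, placebo-arm patients = 59/634 = 0.0931
risk difference = 0.0537 − 0.0931 = -0.039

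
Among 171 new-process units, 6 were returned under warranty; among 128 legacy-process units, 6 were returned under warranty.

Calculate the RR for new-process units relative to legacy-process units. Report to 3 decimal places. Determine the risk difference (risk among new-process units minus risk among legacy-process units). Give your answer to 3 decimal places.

RR = 0.749; RD = -0.012

risk, new-process units = 6/171 = 0.03509
risk, legacy-process units = 6/128 = 0.04688
RR = 0.03509 / 0.04688 = 0.749
risk difference = 0.03509 − 0.04688 = -0.012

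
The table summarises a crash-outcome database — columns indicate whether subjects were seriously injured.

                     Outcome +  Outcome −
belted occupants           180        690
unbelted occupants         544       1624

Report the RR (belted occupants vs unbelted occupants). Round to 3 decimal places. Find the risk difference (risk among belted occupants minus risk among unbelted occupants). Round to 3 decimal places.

RR = 0.825; RD = -0.044

risk, belted occupants = 180/870 = 0.2069
risk, unbelted occupants = 544/2168 = 0.2509
RR = 0.2069 / 0.2509 = 0.825
risk difference = 0.2069 − 0.2509 = -0.044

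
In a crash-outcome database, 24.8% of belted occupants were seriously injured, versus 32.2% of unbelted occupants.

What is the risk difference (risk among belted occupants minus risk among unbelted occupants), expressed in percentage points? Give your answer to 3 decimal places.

-7.400

risk difference = 0.2480 − 0.3220 = -0.0740 → -7.400 percentage points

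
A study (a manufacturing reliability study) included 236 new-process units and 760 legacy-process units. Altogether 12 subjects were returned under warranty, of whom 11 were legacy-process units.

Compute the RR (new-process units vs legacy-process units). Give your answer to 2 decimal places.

0.29

new-process units with the outcome: 12 − 11 = 1
new-process units without the outcome: 236 − 1 = 235
legacy-process units without the outcome: 760 − 11 = 749
risk, new-process units = 1/236 = 0.00424
risk, legacy-process units = 11/760 = 0.01447
RR = 0.00424 / 0.01447 = 0.29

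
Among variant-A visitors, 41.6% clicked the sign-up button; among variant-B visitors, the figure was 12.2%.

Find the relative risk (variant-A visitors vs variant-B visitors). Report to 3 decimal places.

RR = 0.4160 / 0.1220 = 3.410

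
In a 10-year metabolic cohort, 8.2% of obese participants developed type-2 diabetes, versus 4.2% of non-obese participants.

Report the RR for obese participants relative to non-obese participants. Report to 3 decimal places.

RR = 0.08200 / 0.04200 = 1.952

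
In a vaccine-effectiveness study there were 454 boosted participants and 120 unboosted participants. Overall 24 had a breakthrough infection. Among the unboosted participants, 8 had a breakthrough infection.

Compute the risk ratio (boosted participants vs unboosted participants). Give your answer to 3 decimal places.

boosted participants with the outcome: 24 − 8 = 16
boosted participants without the outcome: 454 − 16 = 438
unboosted participants without the outcome: 120 − 8 = 112
risk, boosted participants = 16/454 = 0.03524
risk, unboosted participants = 8/120 = 0.06667
RR = 0.03524 / 0.06667 = 0.529

RR ≈ 0.529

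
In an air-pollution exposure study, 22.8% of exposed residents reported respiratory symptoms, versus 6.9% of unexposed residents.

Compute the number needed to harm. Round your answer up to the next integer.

absolute risk difference = 0.159000
1 / 0.159000 = 6.289 → round up → 7

7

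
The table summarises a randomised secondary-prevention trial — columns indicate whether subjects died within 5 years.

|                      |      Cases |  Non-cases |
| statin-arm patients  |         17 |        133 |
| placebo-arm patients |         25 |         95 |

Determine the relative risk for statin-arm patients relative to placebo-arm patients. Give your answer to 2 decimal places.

risk, statin-arm patients = 17/150 = 0.1133
risk, placebo-arm patients = 25/120 = 0.2083
RR = 0.1133 / 0.2083 = 0.54

0.54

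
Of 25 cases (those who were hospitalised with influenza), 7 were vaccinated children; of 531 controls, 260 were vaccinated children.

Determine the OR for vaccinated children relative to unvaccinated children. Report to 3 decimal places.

0.405

odds, vaccinated children = 7/260 = 0.02692
odds, unvaccinated children = 18/271 = 0.06642
OR = 0.02692 / 0.06642 = 0.405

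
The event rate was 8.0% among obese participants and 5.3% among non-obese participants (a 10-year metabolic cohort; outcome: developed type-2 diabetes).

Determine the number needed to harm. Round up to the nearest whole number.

absolute risk difference = 0.027000
1 / 0.027000 = 37.037 → round up → 38

NNH: 38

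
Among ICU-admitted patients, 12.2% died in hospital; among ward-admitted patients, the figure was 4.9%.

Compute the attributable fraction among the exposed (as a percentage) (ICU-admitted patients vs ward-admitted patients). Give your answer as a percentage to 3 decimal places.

AR% = (0.12200 − 0.04900) / 0.12200 = 0.5984 → 59.836%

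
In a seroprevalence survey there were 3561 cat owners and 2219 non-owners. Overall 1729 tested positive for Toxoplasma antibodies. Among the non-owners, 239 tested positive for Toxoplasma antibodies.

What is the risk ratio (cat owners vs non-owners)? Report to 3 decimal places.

cat owners with the outcome: 1729 − 239 = 1490
cat owners without the outcome: 3561 − 1490 = 2071
non-owners without the outcome: 2219 − 239 = 1980
risk, cat owners = 1490/3561 = 0.4184
risk, non-owners = 239/2219 = 0.1077
RR = 0.4184 / 0.1077 = 3.885

RR ≈ 3.885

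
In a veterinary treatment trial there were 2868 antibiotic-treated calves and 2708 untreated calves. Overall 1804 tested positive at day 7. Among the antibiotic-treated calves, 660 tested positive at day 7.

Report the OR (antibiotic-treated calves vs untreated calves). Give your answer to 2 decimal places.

OR = 0.41

antibiotic-treated calves without the outcome: 2868 − 660 = 2208
untreated calves with the outcome: 1804 − 660 = 1144
untreated calves without the outcome: 2708 − 1144 = 1564
odds, antibiotic-treated calves = 660/2208 = 0.2989
odds, untreated calves = 1144/1564 = 0.7315
OR = 0.2989 / 0.7315 = 0.41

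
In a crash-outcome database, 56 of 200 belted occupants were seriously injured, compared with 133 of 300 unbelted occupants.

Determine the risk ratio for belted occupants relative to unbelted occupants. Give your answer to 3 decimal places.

0.632

risk, belted occupants = 56/200 = 0.2800
risk, unbelted occupants = 133/300 = 0.4433
RR = 0.2800 / 0.4433 = 0.632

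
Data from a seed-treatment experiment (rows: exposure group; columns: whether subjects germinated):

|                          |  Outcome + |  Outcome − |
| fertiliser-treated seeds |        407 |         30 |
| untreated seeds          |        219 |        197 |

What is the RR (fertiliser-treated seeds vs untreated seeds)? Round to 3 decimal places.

risk, fertiliser-treated seeds = 407/437 = 0.9314
risk, untreated seeds = 219/416 = 0.5264
RR = 0.9314 / 0.5264 = 1.769

RR: 1.769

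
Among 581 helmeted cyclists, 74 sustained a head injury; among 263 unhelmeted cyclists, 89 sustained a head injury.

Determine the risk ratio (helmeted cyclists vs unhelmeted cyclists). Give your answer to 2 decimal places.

0.38

risk, helmeted cyclists = 74/581 = 0.1274
risk, unhelmeted cyclists = 89/263 = 0.3384
RR = 0.1274 / 0.3384 = 0.38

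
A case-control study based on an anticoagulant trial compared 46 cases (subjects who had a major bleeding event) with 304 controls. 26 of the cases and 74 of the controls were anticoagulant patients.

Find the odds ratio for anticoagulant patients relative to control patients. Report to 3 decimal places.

OR = (26 × 230) / (74 × 20) = 5980/1480 ≈ 4.041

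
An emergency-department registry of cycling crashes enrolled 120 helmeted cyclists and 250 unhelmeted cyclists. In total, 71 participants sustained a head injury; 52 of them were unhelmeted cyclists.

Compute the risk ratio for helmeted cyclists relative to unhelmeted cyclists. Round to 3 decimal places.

helmeted cyclists with the outcome: 71 − 52 = 19
helmeted cyclists without the outcome: 120 − 19 = 101
unhelmeted cyclists without the outcome: 250 − 52 = 198
risk, helmeted cyclists = 19/120 = 0.1583
risk, unhelmeted cyclists = 52/250 = 0.2080
RR = 0.1583 / 0.2080 = 0.761

RR = 0.761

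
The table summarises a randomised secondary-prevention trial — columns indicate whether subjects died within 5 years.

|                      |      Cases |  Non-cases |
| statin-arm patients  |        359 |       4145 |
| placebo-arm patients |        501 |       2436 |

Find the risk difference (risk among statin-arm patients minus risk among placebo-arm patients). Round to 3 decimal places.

RD ≈ -0.091

risk, statin-arm patients = 359/4504 = 0.0797
risk, placebo-arm patients = 501/2937 = 0.1706
risk difference = 0.0797 − 0.1706 = -0.091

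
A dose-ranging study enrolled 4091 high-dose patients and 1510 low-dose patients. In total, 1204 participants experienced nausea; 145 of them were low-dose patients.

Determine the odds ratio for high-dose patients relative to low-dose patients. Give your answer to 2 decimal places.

high-dose patients with the outcome: 1204 − 145 = 1059
high-dose patients without the outcome: 4091 − 1059 = 3032
low-dose patients without the outcome: 1510 − 145 = 1365
OR = (1059 × 1365) / (3032 × 145) = 1445535/439640 ≈ 3.29

OR = 3.29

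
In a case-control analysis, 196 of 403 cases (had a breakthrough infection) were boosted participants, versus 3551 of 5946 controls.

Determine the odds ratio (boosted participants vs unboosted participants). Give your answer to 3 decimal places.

OR = 0.639

odds, boosted participants = 196/3551 = 0.0552
odds, unboosted participants = 207/2395 = 0.0864
OR = 0.0552 / 0.0864 = 0.639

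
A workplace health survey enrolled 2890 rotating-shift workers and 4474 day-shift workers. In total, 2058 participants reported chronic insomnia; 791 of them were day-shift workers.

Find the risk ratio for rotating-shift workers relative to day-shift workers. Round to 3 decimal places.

rotating-shift workers with the outcome: 2058 − 791 = 1267
rotating-shift workers without the outcome: 2890 − 1267 = 1623
day-shift workers without the outcome: 4474 − 791 = 3683
risk, rotating-shift workers = 1267/2890 = 0.4384
risk, day-shift workers = 791/4474 = 0.1768
RR = 0.4384 / 0.1768 = 2.480

RR = 2.480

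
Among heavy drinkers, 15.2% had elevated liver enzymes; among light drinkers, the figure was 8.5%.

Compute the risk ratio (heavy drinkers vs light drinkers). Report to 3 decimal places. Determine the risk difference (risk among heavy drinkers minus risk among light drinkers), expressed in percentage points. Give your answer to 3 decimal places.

RR = 0.1520 / 0.0850 = 1.788
risk difference = 0.1520 − 0.0850 = 0.0670 → 6.700 percentage points

RR = 1.788; RD = 6.700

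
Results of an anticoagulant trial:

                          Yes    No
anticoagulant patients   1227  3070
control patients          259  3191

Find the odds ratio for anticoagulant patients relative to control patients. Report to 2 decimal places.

OR = (1227 × 3191) / (3070 × 259) = 3915357/795130 ≈ 4.92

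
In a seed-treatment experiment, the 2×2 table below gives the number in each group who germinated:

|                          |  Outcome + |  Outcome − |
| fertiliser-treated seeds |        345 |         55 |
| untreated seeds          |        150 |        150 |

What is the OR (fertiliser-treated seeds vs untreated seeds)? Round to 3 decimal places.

OR = (345 × 150) / (55 × 150) = 51750/8250 ≈ 6.273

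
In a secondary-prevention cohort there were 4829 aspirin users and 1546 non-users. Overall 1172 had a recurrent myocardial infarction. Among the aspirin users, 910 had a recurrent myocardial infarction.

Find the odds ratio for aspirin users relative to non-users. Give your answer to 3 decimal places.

OR = 1.138

aspirin users without the outcome: 4829 − 910 = 3919
non-users with the outcome: 1172 − 910 = 262
non-users without the outcome: 1546 − 262 = 1284
OR = (910 × 1284) / (3919 × 262) = 1168440/1026778 ≈ 1.138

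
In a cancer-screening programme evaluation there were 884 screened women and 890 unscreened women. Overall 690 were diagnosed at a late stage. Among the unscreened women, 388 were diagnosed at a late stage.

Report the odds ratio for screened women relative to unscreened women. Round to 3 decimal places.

OR = 0.671

screened women with the outcome: 690 − 388 = 302
screened women without the outcome: 884 − 302 = 582
unscreened women without the outcome: 890 − 388 = 502
odds, screened women = 302/582 = 0.5189
odds, unscreened women = 388/502 = 0.7729
OR = 0.5189 / 0.7729 = 0.671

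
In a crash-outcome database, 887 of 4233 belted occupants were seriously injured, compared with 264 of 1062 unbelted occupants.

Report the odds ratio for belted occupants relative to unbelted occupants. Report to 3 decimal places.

odds, belted occupants = 887/3346 = 0.2651
odds, unbelted occupants = 264/798 = 0.3308
OR = 0.2651 / 0.3308 = 0.801

OR ≈ 0.801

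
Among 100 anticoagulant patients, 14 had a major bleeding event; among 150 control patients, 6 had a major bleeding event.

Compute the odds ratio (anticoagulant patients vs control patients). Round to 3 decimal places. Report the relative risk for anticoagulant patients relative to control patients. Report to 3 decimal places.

OR = (14 × 144) / (86 × 6) = 2016/516 ≈ 3.907
risk, anticoagulant patients = 14/100 = 0.14000
risk, control patients = 6/150 = 0.04000
RR = 0.14000 / 0.04000 = 3.500

OR = 3.907; RR = 3.500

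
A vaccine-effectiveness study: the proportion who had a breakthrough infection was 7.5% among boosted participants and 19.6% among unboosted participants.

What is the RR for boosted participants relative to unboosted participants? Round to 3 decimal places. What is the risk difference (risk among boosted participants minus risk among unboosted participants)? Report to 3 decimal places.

RR = 0.0750 / 0.1960 = 0.383
risk difference = 0.0750 − 0.1960 = -0.121

RR = 0.383; RD = -0.121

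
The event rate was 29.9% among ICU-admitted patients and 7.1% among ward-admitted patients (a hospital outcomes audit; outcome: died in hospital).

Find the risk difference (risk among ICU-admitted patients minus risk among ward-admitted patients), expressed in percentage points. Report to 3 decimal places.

risk difference = 0.2990 − 0.0710 = 0.2280 → 22.800 percentage points

22.800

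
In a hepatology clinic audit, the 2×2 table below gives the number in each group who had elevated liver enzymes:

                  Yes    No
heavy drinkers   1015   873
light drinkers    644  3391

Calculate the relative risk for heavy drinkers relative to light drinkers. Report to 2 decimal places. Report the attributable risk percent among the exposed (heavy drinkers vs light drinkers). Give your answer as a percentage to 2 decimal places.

RR = 3.37; AR% = 70.31%

risk, heavy drinkers = 1015/1888 = 0.5376
risk, light drinkers = 644/4035 = 0.1596
RR = 0.5376 / 0.1596 = 3.37
AR% = (0.5376 − 0.1596) / 0.5376 = 0.7031 → 70.31%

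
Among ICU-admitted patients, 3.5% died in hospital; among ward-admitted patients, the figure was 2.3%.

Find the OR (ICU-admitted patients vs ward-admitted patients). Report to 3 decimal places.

1.541

odds, ICU-admitted patients = 0.03500/0.96500 = 0.03627
odds, ward-admitted patients = 0.02300/0.97700 = 0.02354
OR = 0.03627 / 0.02354 = 1.541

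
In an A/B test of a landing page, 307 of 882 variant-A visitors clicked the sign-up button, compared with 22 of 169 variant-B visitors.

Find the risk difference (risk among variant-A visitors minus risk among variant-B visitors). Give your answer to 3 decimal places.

0.218

risk, variant-A visitors = 307/882 = 0.3481
risk, variant-B visitors = 22/169 = 0.1302
risk difference = 0.3481 − 0.1302 = 0.218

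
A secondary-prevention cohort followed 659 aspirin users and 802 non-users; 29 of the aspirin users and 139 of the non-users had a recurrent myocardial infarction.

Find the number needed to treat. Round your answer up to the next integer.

8

risk, aspirin users = 29/659 = 0.044006
risk, non-users = 139/802 = 0.173317
absolute risk difference = 0.129311
1 / 0.129311 = 7.733 → round up → 8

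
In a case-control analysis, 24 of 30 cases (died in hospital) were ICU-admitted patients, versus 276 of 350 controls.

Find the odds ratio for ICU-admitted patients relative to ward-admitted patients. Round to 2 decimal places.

OR = (24 × 74) / (276 × 6) = 1776/1656 ≈ 1.07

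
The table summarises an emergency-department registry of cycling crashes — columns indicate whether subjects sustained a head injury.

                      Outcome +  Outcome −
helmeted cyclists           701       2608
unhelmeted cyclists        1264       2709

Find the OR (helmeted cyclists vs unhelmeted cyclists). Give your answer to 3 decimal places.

odds, helmeted cyclists = 701/2608 = 0.2688
odds, unhelmeted cyclists = 1264/2709 = 0.4666
OR = 0.2688 / 0.4666 = 0.576

OR = 0.576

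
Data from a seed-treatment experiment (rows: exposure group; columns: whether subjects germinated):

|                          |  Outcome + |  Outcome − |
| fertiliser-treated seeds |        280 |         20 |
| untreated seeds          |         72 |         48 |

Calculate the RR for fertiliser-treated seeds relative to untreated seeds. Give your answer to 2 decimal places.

risk, fertiliser-treated seeds = 280/300 = 0.9333
risk, untreated seeds = 72/120 = 0.6000
RR = 0.9333 / 0.6000 = 1.56

1.56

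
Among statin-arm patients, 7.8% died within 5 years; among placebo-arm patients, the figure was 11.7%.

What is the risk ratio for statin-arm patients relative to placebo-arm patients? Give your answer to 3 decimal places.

RR = 0.0780 / 0.1170 = 0.667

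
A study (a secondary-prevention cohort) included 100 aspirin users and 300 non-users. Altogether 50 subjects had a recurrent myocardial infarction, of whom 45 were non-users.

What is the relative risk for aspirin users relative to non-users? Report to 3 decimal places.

RR: 0.333

aspirin users with the outcome: 50 − 45 = 5
aspirin users without the outcome: 100 − 5 = 95
non-users without the outcome: 300 − 45 = 255
risk, aspirin users = 5/100 = 0.0500
risk, non-users = 45/300 = 0.1500
RR = 0.0500 / 0.1500 = 0.333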